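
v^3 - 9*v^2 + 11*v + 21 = (v - 7)*(v - 3)*(v + 1)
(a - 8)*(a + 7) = a^2 - a - 56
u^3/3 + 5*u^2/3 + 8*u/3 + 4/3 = (u/3 + 1/3)*(u + 2)^2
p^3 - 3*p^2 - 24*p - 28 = (p - 7)*(p + 2)^2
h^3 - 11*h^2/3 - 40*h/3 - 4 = (h - 6)*(h + 1/3)*(h + 2)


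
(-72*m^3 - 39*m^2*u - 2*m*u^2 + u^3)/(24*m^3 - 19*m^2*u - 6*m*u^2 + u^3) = (3*m + u)/(-m + u)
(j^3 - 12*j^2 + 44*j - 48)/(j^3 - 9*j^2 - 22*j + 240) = (j^2 - 6*j + 8)/(j^2 - 3*j - 40)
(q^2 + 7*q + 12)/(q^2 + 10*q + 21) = (q + 4)/(q + 7)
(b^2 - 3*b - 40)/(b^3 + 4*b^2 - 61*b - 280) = 1/(b + 7)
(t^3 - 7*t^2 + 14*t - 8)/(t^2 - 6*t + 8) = t - 1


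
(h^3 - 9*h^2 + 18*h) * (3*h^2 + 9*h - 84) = 3*h^5 - 18*h^4 - 111*h^3 + 918*h^2 - 1512*h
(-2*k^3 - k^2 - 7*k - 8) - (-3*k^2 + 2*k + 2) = -2*k^3 + 2*k^2 - 9*k - 10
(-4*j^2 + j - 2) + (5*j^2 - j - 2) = j^2 - 4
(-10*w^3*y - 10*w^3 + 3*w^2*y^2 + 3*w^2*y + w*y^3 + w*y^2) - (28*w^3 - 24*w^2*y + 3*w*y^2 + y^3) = -10*w^3*y - 38*w^3 + 3*w^2*y^2 + 27*w^2*y + w*y^3 - 2*w*y^2 - y^3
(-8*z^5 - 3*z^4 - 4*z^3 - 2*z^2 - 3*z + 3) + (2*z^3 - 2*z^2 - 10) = -8*z^5 - 3*z^4 - 2*z^3 - 4*z^2 - 3*z - 7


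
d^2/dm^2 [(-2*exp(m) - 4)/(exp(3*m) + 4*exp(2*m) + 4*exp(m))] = 4*(-2*exp(2*m) - 3*exp(m) - 2)*exp(-m)/(exp(3*m) + 6*exp(2*m) + 12*exp(m) + 8)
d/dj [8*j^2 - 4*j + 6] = 16*j - 4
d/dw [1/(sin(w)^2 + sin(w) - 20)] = -(2*sin(w) + 1)*cos(w)/(sin(w)^2 + sin(w) - 20)^2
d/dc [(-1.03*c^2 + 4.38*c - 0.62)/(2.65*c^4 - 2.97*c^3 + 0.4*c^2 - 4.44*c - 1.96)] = (5.459*c^5 - 37.8801*c^4 + 32.5892*c^3 - 2.703*c^2 + 4.5336*c - 11.3376)/(7.0225*c^8 - 15.741*c^7 + 10.9409*c^6 - 25.908*c^5 + 16.1456*c^4 + 8.0904*c^3 + 18.1456*c^2 + 17.4048*c + 3.8416)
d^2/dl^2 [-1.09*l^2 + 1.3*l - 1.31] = -2.18000000000000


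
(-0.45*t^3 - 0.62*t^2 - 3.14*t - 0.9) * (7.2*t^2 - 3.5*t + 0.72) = -3.24*t^5 - 2.889*t^4 - 20.762*t^3 + 4.0636*t^2 + 0.8892*t - 0.648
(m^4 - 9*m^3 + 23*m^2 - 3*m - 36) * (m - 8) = m^5 - 17*m^4 + 95*m^3 - 187*m^2 - 12*m + 288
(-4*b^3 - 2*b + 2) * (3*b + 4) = -12*b^4 - 16*b^3 - 6*b^2 - 2*b + 8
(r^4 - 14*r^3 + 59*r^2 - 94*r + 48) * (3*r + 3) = 3*r^5 - 39*r^4 + 135*r^3 - 105*r^2 - 138*r + 144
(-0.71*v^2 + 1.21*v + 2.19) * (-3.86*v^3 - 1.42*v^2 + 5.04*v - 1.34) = 2.7406*v^5 - 3.6624*v^4 - 13.75*v^3 + 3.94*v^2 + 9.4162*v - 2.9346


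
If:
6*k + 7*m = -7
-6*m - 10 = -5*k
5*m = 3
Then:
No Solution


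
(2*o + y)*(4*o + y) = 8*o^2 + 6*o*y + y^2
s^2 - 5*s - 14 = (s - 7)*(s + 2)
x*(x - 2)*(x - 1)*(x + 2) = x^4 - x^3 - 4*x^2 + 4*x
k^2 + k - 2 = (k - 1)*(k + 2)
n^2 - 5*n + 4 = (n - 4)*(n - 1)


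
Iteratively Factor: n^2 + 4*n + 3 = (n + 1)*(n + 3)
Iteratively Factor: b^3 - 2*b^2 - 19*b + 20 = (b + 4)*(b^2 - 6*b + 5) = (b - 1)*(b + 4)*(b - 5)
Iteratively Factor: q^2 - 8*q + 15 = (q - 5)*(q - 3)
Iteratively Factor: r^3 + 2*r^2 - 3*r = (r - 1)*(r^2 + 3*r) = r*(r - 1)*(r + 3)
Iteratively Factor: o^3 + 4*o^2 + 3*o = (o + 3)*(o^2 + o) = (o + 1)*(o + 3)*(o)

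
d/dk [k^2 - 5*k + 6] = 2*k - 5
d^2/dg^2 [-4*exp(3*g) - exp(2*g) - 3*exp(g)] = (-36*exp(2*g) - 4*exp(g) - 3)*exp(g)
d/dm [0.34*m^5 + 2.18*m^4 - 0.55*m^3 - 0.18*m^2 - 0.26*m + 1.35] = 1.7*m^4 + 8.72*m^3 - 1.65*m^2 - 0.36*m - 0.26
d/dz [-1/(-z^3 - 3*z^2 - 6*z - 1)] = 3*(-z^2 - 2*z - 2)/(z^3 + 3*z^2 + 6*z + 1)^2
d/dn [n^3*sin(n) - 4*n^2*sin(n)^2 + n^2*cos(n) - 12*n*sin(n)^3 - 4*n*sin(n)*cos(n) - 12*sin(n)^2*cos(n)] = n^3*cos(n) + 2*n^2*sin(n) - 4*n^2*sin(2*n) - 7*n*cos(n) + 9*n*cos(3*n) - 4*n - 6*sin(n) - 2*sin(2*n) - 6*sin(3*n)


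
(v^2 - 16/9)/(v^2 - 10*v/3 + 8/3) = (v + 4/3)/(v - 2)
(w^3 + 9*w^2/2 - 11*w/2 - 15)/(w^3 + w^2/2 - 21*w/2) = (2*w^3 + 9*w^2 - 11*w - 30)/(w*(2*w^2 + w - 21))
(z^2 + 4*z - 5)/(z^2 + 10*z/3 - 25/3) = 3*(z - 1)/(3*z - 5)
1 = 1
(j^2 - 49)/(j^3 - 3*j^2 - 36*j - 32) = (49 - j^2)/(-j^3 + 3*j^2 + 36*j + 32)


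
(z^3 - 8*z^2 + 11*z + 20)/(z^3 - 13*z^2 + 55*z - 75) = (z^2 - 3*z - 4)/(z^2 - 8*z + 15)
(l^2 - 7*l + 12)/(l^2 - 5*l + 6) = (l - 4)/(l - 2)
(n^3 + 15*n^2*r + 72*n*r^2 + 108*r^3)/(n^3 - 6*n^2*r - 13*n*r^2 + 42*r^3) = (n^2 + 12*n*r + 36*r^2)/(n^2 - 9*n*r + 14*r^2)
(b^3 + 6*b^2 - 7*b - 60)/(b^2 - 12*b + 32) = (b^3 + 6*b^2 - 7*b - 60)/(b^2 - 12*b + 32)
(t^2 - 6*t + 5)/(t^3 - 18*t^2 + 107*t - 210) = (t - 1)/(t^2 - 13*t + 42)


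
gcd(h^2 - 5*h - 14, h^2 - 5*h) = 1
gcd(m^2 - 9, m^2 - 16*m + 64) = 1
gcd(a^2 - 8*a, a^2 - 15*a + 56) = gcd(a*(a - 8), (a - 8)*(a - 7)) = a - 8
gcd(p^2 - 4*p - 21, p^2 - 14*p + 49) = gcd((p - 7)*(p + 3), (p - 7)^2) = p - 7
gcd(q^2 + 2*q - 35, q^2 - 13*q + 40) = q - 5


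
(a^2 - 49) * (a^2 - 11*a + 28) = a^4 - 11*a^3 - 21*a^2 + 539*a - 1372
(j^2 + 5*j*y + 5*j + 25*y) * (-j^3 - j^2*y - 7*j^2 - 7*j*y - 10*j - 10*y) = -j^5 - 6*j^4*y - 12*j^4 - 5*j^3*y^2 - 72*j^3*y - 45*j^3 - 60*j^2*y^2 - 270*j^2*y - 50*j^2 - 225*j*y^2 - 300*j*y - 250*y^2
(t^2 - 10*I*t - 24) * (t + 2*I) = t^3 - 8*I*t^2 - 4*t - 48*I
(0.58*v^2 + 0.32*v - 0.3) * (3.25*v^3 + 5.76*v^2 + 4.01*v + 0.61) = 1.885*v^5 + 4.3808*v^4 + 3.194*v^3 - 0.0910000000000002*v^2 - 1.0078*v - 0.183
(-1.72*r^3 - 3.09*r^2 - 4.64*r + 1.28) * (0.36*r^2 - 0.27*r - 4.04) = -0.6192*r^5 - 0.648*r^4 + 6.1127*r^3 + 14.1972*r^2 + 18.4*r - 5.1712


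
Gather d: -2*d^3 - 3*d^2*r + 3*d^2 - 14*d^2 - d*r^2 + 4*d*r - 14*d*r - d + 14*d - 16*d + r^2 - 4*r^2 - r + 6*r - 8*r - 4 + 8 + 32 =-2*d^3 + d^2*(-3*r - 11) + d*(-r^2 - 10*r - 3) - 3*r^2 - 3*r + 36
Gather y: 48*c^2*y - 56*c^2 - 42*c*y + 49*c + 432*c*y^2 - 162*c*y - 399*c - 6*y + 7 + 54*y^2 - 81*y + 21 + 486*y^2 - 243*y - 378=-56*c^2 - 350*c + y^2*(432*c + 540) + y*(48*c^2 - 204*c - 330) - 350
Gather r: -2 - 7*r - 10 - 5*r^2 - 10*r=-5*r^2 - 17*r - 12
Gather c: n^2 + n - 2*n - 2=n^2 - n - 2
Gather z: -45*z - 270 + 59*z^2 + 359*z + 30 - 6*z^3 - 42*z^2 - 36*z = -6*z^3 + 17*z^2 + 278*z - 240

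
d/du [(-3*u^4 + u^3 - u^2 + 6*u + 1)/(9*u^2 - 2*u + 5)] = (-54*u^5 + 27*u^4 - 64*u^3 - 37*u^2 - 28*u + 32)/(81*u^4 - 36*u^3 + 94*u^2 - 20*u + 25)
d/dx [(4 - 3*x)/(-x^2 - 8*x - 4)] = (-3*x^2 + 8*x + 44)/(x^4 + 16*x^3 + 72*x^2 + 64*x + 16)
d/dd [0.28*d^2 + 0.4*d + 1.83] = 0.56*d + 0.4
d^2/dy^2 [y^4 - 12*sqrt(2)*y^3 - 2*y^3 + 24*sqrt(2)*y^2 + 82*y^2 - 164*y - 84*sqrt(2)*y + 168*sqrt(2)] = 12*y^2 - 72*sqrt(2)*y - 12*y + 48*sqrt(2) + 164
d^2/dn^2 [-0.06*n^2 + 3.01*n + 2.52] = -0.120000000000000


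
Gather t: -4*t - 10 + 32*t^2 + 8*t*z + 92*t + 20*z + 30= 32*t^2 + t*(8*z + 88) + 20*z + 20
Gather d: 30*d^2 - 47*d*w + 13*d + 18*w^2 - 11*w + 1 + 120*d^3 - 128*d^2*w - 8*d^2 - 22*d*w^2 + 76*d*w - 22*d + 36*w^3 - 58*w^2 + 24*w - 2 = 120*d^3 + d^2*(22 - 128*w) + d*(-22*w^2 + 29*w - 9) + 36*w^3 - 40*w^2 + 13*w - 1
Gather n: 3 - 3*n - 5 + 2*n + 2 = -n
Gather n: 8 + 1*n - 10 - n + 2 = 0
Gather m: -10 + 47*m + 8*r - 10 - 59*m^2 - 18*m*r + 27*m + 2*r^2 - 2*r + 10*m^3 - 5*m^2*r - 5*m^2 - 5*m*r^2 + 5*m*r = 10*m^3 + m^2*(-5*r - 64) + m*(-5*r^2 - 13*r + 74) + 2*r^2 + 6*r - 20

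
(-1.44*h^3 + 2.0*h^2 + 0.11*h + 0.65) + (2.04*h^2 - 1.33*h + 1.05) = -1.44*h^3 + 4.04*h^2 - 1.22*h + 1.7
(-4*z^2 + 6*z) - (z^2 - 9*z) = -5*z^2 + 15*z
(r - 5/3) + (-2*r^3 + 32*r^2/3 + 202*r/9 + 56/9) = -2*r^3 + 32*r^2/3 + 211*r/9 + 41/9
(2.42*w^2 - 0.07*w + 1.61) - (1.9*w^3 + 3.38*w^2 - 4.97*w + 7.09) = -1.9*w^3 - 0.96*w^2 + 4.9*w - 5.48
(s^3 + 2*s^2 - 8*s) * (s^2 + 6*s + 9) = s^5 + 8*s^4 + 13*s^3 - 30*s^2 - 72*s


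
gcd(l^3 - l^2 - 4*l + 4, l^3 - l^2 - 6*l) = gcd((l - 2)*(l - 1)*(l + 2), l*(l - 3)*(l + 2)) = l + 2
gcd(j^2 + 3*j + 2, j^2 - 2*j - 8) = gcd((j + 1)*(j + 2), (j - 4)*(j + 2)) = j + 2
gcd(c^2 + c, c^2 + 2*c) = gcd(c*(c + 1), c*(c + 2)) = c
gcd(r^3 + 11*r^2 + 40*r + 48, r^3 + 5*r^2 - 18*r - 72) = r + 3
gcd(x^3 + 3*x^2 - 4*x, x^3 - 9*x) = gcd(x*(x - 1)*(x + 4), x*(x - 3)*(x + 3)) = x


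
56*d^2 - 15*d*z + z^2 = (-8*d + z)*(-7*d + z)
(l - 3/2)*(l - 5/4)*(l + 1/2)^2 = l^4 - 7*l^3/4 - 5*l^2/8 + 19*l/16 + 15/32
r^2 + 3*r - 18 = (r - 3)*(r + 6)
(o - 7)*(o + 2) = o^2 - 5*o - 14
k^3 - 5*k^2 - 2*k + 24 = (k - 4)*(k - 3)*(k + 2)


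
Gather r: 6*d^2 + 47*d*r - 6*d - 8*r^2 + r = 6*d^2 - 6*d - 8*r^2 + r*(47*d + 1)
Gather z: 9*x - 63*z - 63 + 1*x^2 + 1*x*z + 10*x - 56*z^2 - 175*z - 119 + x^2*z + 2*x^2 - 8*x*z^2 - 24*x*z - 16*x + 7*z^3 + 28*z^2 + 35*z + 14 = 3*x^2 + 3*x + 7*z^3 + z^2*(-8*x - 28) + z*(x^2 - 23*x - 203) - 168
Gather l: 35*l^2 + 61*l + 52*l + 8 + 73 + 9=35*l^2 + 113*l + 90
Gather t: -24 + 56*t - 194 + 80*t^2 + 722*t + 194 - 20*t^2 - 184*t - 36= 60*t^2 + 594*t - 60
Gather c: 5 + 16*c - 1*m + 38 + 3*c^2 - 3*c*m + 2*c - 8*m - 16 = 3*c^2 + c*(18 - 3*m) - 9*m + 27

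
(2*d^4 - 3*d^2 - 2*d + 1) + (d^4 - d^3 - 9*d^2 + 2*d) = 3*d^4 - d^3 - 12*d^2 + 1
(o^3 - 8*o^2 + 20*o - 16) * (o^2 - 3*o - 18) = o^5 - 11*o^4 + 26*o^3 + 68*o^2 - 312*o + 288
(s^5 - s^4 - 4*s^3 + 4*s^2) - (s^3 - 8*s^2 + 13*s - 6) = s^5 - s^4 - 5*s^3 + 12*s^2 - 13*s + 6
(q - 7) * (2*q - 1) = 2*q^2 - 15*q + 7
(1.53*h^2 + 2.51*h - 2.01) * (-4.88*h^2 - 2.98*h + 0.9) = -7.4664*h^4 - 16.8082*h^3 + 3.706*h^2 + 8.2488*h - 1.809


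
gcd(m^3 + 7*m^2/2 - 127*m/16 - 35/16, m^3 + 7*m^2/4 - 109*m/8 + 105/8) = m^2 + 13*m/4 - 35/4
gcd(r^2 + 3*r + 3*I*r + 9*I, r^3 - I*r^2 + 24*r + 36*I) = r + 3*I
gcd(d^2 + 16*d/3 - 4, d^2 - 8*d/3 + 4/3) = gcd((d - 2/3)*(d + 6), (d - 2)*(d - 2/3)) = d - 2/3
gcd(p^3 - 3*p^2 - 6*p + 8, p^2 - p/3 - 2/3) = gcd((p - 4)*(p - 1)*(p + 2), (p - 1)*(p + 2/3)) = p - 1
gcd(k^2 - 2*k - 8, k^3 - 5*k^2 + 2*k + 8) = k - 4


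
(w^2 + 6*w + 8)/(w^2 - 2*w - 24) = (w + 2)/(w - 6)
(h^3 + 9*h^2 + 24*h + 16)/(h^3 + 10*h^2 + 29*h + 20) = (h + 4)/(h + 5)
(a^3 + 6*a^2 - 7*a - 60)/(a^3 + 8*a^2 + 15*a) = (a^2 + a - 12)/(a*(a + 3))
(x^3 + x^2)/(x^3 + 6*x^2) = (x + 1)/(x + 6)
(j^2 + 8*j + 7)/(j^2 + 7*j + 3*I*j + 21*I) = (j + 1)/(j + 3*I)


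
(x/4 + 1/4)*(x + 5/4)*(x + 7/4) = x^3/4 + x^2 + 83*x/64 + 35/64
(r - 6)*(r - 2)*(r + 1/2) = r^3 - 15*r^2/2 + 8*r + 6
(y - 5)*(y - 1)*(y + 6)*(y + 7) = y^4 + 7*y^3 - 31*y^2 - 187*y + 210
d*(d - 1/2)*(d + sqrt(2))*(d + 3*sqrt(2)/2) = d^4 - d^3/2 + 5*sqrt(2)*d^3/2 - 5*sqrt(2)*d^2/4 + 3*d^2 - 3*d/2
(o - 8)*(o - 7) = o^2 - 15*o + 56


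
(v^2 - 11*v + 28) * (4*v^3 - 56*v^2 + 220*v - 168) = 4*v^5 - 100*v^4 + 948*v^3 - 4156*v^2 + 8008*v - 4704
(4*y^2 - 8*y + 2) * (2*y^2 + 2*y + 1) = 8*y^4 - 8*y^3 - 8*y^2 - 4*y + 2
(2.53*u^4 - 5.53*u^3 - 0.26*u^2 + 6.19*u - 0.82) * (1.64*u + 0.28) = 4.1492*u^5 - 8.3608*u^4 - 1.9748*u^3 + 10.0788*u^2 + 0.388400000000001*u - 0.2296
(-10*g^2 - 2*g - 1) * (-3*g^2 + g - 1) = 30*g^4 - 4*g^3 + 11*g^2 + g + 1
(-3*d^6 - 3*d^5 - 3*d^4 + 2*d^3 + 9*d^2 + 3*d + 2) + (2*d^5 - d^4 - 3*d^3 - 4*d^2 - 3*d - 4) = -3*d^6 - d^5 - 4*d^4 - d^3 + 5*d^2 - 2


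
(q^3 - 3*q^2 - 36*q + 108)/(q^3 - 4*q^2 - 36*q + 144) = (q - 3)/(q - 4)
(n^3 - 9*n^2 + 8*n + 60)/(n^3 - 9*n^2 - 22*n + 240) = (n^2 - 3*n - 10)/(n^2 - 3*n - 40)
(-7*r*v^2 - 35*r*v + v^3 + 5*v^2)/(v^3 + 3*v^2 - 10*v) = (-7*r + v)/(v - 2)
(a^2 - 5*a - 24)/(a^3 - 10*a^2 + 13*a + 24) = (a + 3)/(a^2 - 2*a - 3)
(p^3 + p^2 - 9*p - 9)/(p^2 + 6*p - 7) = (p^3 + p^2 - 9*p - 9)/(p^2 + 6*p - 7)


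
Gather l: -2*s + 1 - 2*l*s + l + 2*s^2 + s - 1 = l*(1 - 2*s) + 2*s^2 - s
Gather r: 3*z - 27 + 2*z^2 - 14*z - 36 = 2*z^2 - 11*z - 63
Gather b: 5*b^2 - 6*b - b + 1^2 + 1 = 5*b^2 - 7*b + 2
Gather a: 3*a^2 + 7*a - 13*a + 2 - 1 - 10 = 3*a^2 - 6*a - 9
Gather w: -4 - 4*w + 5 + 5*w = w + 1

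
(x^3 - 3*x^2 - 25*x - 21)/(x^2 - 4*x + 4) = (x^3 - 3*x^2 - 25*x - 21)/(x^2 - 4*x + 4)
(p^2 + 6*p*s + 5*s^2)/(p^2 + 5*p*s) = (p + s)/p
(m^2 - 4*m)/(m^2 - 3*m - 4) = m/(m + 1)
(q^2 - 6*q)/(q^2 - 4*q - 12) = q/(q + 2)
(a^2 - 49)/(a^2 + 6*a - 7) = (a - 7)/(a - 1)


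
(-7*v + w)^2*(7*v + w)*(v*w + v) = 343*v^4*w + 343*v^4 - 49*v^3*w^2 - 49*v^3*w - 7*v^2*w^3 - 7*v^2*w^2 + v*w^4 + v*w^3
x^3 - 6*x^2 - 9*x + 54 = (x - 6)*(x - 3)*(x + 3)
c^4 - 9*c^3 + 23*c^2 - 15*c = c*(c - 5)*(c - 3)*(c - 1)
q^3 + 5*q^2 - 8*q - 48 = (q - 3)*(q + 4)^2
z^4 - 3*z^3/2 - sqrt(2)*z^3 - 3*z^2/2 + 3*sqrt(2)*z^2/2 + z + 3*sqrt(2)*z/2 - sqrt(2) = (z - 2)*(z - 1/2)*(z + 1)*(z - sqrt(2))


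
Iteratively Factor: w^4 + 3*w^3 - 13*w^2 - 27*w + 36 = (w - 3)*(w^3 + 6*w^2 + 5*w - 12) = (w - 3)*(w + 4)*(w^2 + 2*w - 3) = (w - 3)*(w + 3)*(w + 4)*(w - 1)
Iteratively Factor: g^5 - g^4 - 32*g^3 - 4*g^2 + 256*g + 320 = (g - 4)*(g^4 + 3*g^3 - 20*g^2 - 84*g - 80) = (g - 4)*(g + 4)*(g^3 - g^2 - 16*g - 20) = (g - 4)*(g + 2)*(g + 4)*(g^2 - 3*g - 10) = (g - 4)*(g + 2)^2*(g + 4)*(g - 5)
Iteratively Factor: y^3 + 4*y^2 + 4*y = (y)*(y^2 + 4*y + 4) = y*(y + 2)*(y + 2)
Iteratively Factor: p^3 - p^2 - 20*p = (p)*(p^2 - p - 20) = p*(p - 5)*(p + 4)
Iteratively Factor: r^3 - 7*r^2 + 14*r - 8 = (r - 2)*(r^2 - 5*r + 4) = (r - 2)*(r - 1)*(r - 4)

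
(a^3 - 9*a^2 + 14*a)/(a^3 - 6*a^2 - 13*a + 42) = a/(a + 3)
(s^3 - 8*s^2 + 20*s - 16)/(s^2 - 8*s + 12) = (s^2 - 6*s + 8)/(s - 6)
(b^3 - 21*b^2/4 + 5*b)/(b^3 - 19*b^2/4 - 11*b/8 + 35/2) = 2*b*(4*b - 5)/(8*b^2 - 6*b - 35)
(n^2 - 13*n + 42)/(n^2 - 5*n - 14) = (n - 6)/(n + 2)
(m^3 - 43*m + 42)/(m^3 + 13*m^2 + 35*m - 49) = (m - 6)/(m + 7)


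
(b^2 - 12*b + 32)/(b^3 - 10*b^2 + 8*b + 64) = 1/(b + 2)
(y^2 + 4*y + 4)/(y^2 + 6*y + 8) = (y + 2)/(y + 4)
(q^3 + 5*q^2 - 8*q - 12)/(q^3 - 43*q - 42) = (q - 2)/(q - 7)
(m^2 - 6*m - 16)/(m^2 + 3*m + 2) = (m - 8)/(m + 1)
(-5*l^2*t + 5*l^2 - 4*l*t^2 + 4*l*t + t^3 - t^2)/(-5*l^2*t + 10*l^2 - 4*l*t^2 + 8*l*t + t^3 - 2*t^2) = (t - 1)/(t - 2)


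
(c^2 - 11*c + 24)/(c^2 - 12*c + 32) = (c - 3)/(c - 4)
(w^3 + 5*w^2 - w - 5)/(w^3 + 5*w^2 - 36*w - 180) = (w^2 - 1)/(w^2 - 36)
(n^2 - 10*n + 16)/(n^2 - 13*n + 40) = (n - 2)/(n - 5)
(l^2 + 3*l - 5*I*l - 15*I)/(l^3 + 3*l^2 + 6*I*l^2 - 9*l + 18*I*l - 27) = (l - 5*I)/(l^2 + 6*I*l - 9)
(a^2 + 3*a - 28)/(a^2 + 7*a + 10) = (a^2 + 3*a - 28)/(a^2 + 7*a + 10)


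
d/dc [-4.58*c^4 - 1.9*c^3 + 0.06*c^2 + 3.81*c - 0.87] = -18.32*c^3 - 5.7*c^2 + 0.12*c + 3.81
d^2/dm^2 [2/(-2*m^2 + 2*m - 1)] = 8*(2*m^2 - 2*m - 2*(2*m - 1)^2 + 1)/(2*m^2 - 2*m + 1)^3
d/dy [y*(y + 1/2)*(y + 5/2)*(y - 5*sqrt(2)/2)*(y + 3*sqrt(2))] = 5*y^4 + 2*sqrt(2)*y^3 + 12*y^3 - 165*y^2/4 + 9*sqrt(2)*y^2/2 - 90*y + 5*sqrt(2)*y/4 - 75/4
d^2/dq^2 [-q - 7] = 0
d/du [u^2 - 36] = 2*u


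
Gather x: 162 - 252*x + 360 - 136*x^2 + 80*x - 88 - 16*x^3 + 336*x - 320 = -16*x^3 - 136*x^2 + 164*x + 114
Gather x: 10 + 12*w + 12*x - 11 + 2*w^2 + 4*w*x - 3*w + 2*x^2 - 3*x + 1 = 2*w^2 + 9*w + 2*x^2 + x*(4*w + 9)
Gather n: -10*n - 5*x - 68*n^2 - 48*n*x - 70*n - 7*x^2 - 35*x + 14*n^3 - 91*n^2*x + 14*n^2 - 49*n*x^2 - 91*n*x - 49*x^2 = 14*n^3 + n^2*(-91*x - 54) + n*(-49*x^2 - 139*x - 80) - 56*x^2 - 40*x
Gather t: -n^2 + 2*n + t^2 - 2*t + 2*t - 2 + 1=-n^2 + 2*n + t^2 - 1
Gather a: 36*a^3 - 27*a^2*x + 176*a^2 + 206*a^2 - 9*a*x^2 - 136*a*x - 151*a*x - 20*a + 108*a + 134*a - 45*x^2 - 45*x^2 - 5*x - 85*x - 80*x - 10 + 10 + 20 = 36*a^3 + a^2*(382 - 27*x) + a*(-9*x^2 - 287*x + 222) - 90*x^2 - 170*x + 20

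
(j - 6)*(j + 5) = j^2 - j - 30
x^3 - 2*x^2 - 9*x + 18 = (x - 3)*(x - 2)*(x + 3)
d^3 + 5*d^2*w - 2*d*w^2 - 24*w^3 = (d - 2*w)*(d + 3*w)*(d + 4*w)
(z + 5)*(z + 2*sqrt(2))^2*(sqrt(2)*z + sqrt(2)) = sqrt(2)*z^4 + 8*z^3 + 6*sqrt(2)*z^3 + 13*sqrt(2)*z^2 + 48*z^2 + 40*z + 48*sqrt(2)*z + 40*sqrt(2)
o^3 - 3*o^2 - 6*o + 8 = (o - 4)*(o - 1)*(o + 2)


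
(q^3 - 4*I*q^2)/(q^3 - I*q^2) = (q - 4*I)/(q - I)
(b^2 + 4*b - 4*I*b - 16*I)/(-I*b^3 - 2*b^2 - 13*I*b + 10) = (I*b^2 + 4*b*(1 + I) + 16)/(b^3 - 2*I*b^2 + 13*b + 10*I)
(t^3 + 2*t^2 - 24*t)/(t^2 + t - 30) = t*(t - 4)/(t - 5)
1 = 1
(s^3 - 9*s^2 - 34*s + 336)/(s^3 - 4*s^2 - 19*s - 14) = (s^2 - 2*s - 48)/(s^2 + 3*s + 2)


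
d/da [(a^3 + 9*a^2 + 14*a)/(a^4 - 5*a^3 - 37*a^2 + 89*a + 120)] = (-a^6 - 18*a^5 - 34*a^4 + 318*a^3 + 1679*a^2 + 2160*a + 1680)/(a^8 - 10*a^7 - 49*a^6 + 548*a^5 + 719*a^4 - 7786*a^3 - 959*a^2 + 21360*a + 14400)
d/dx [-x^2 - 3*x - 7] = -2*x - 3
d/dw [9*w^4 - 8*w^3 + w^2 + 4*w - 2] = 36*w^3 - 24*w^2 + 2*w + 4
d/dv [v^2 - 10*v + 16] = 2*v - 10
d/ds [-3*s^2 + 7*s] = 7 - 6*s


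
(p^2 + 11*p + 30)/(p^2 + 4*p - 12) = (p + 5)/(p - 2)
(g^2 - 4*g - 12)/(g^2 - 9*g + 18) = (g + 2)/(g - 3)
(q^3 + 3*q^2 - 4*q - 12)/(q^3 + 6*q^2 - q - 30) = (q + 2)/(q + 5)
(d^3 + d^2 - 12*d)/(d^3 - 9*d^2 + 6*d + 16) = d*(d^2 + d - 12)/(d^3 - 9*d^2 + 6*d + 16)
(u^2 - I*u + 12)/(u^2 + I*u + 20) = (u + 3*I)/(u + 5*I)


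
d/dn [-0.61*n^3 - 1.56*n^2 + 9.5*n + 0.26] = -1.83*n^2 - 3.12*n + 9.5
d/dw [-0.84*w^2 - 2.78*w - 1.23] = -1.68*w - 2.78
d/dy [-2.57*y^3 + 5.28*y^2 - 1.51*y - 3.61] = -7.71*y^2 + 10.56*y - 1.51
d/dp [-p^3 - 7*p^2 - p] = -3*p^2 - 14*p - 1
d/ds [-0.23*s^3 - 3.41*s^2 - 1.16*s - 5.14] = -0.69*s^2 - 6.82*s - 1.16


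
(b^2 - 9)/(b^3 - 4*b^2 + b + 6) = (b + 3)/(b^2 - b - 2)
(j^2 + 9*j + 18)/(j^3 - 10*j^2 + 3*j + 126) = (j + 6)/(j^2 - 13*j + 42)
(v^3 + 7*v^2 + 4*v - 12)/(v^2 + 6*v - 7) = (v^2 + 8*v + 12)/(v + 7)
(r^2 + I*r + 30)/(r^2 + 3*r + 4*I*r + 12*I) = (r^2 + I*r + 30)/(r^2 + r*(3 + 4*I) + 12*I)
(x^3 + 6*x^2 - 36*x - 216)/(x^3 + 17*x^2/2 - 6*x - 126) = 2*(x - 6)/(2*x - 7)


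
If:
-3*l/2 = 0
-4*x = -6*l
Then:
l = 0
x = 0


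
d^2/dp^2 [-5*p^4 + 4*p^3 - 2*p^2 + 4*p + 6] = -60*p^2 + 24*p - 4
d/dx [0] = 0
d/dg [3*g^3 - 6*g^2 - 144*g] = 9*g^2 - 12*g - 144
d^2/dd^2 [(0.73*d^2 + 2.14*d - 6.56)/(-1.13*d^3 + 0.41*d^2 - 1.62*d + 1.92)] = (-1.864274*d^6 - 16.395396*d^5 + 114.484368*d^4 - 64.655512*d^3 + 26.40144*d^2 + 69.360192*d + 5.40940800000001)/(1.442897*d^9 - 1.570587*d^8 + 6.775593*d^7 - 11.927141*d^6 + 15.050898*d^5 - 25.28478*d^4 + 24.400008*d^3 - 19.650816*d^2 + 17.915904*d - 7.077888)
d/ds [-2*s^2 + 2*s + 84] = 2 - 4*s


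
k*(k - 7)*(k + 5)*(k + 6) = k^4 + 4*k^3 - 47*k^2 - 210*k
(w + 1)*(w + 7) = w^2 + 8*w + 7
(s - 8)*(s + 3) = s^2 - 5*s - 24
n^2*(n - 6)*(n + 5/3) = n^4 - 13*n^3/3 - 10*n^2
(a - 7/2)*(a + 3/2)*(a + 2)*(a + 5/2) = a^4 + 5*a^3/2 - 37*a^2/4 - 269*a/8 - 105/4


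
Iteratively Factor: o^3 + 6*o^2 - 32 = (o - 2)*(o^2 + 8*o + 16) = (o - 2)*(o + 4)*(o + 4)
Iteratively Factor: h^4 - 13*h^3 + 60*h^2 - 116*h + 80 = (h - 4)*(h^3 - 9*h^2 + 24*h - 20) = (h - 5)*(h - 4)*(h^2 - 4*h + 4) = (h - 5)*(h - 4)*(h - 2)*(h - 2)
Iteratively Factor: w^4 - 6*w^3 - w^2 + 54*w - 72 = (w + 3)*(w^3 - 9*w^2 + 26*w - 24) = (w - 2)*(w + 3)*(w^2 - 7*w + 12) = (w - 3)*(w - 2)*(w + 3)*(w - 4)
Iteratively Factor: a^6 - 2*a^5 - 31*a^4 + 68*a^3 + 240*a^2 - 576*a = (a - 4)*(a^5 + 2*a^4 - 23*a^3 - 24*a^2 + 144*a) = (a - 4)*(a - 3)*(a^4 + 5*a^3 - 8*a^2 - 48*a) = (a - 4)*(a - 3)*(a + 4)*(a^3 + a^2 - 12*a) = (a - 4)*(a - 3)^2*(a + 4)*(a^2 + 4*a) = a*(a - 4)*(a - 3)^2*(a + 4)*(a + 4)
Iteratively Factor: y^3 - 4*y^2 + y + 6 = (y - 2)*(y^2 - 2*y - 3) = (y - 3)*(y - 2)*(y + 1)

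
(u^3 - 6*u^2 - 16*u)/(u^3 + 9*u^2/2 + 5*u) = 2*(u - 8)/(2*u + 5)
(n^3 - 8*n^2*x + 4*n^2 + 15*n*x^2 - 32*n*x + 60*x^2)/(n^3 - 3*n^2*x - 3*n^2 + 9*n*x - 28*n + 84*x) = (n - 5*x)/(n - 7)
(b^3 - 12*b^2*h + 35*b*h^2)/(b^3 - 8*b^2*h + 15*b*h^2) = (b - 7*h)/(b - 3*h)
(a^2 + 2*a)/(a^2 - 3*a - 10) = a/(a - 5)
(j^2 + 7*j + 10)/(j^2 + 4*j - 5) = (j + 2)/(j - 1)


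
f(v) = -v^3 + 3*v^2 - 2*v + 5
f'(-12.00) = -506.00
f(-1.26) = 14.28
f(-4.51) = 166.77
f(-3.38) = 84.65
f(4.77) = -44.81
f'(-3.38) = -56.55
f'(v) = -3*v^2 + 6*v - 2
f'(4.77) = -41.64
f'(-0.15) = -2.97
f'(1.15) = 0.93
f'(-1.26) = -14.32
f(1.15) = 5.15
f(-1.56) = 19.22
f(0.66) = 4.70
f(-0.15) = 5.37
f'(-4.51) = -90.08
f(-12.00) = 2189.00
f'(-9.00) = -299.00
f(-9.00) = 995.00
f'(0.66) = 0.65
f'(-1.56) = -18.66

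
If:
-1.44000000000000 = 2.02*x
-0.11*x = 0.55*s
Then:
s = 0.14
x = -0.71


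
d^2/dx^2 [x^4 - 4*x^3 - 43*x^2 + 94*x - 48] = 12*x^2 - 24*x - 86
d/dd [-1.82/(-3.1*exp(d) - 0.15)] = -5.642*exp(d)/(3.1*exp(d) + 0.15)^2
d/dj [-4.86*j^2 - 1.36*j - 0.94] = -9.72*j - 1.36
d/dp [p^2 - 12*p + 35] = 2*p - 12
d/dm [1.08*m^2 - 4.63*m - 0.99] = 2.16*m - 4.63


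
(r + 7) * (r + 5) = r^2 + 12*r + 35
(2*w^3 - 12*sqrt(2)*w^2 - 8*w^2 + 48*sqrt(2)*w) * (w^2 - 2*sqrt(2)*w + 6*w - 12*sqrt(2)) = 2*w^5 - 16*sqrt(2)*w^4 + 4*w^4 - 32*sqrt(2)*w^3 + 96*w^2 + 384*sqrt(2)*w^2 - 1152*w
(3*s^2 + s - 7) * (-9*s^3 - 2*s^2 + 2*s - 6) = -27*s^5 - 15*s^4 + 67*s^3 - 2*s^2 - 20*s + 42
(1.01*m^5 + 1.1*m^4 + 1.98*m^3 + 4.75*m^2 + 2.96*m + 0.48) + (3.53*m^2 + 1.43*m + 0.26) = 1.01*m^5 + 1.1*m^4 + 1.98*m^3 + 8.28*m^2 + 4.39*m + 0.74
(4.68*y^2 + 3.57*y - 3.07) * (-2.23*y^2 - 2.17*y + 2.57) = -10.4364*y^4 - 18.1167*y^3 + 11.1268*y^2 + 15.8368*y - 7.8899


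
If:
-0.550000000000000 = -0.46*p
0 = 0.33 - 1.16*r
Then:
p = 1.20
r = 0.28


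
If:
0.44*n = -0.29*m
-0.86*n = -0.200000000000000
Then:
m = -0.35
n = 0.23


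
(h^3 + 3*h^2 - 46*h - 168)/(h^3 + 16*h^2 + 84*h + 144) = (h - 7)/(h + 6)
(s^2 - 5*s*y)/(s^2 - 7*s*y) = (s - 5*y)/(s - 7*y)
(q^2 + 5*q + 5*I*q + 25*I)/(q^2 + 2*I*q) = (q^2 + 5*q*(1 + I) + 25*I)/(q*(q + 2*I))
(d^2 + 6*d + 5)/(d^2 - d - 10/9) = 9*(d^2 + 6*d + 5)/(9*d^2 - 9*d - 10)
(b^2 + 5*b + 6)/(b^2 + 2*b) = (b + 3)/b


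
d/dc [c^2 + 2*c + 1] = 2*c + 2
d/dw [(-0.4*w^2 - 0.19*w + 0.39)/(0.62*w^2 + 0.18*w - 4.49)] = (0.0458*w^2 + 3.1084*w + 0.7829)/(0.3844*w^4 + 0.2232*w^3 - 5.5352*w^2 - 1.6164*w + 20.1601)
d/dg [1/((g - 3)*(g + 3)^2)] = ((3 - g)*(g + 3) - 2*(g - 3)^2)/((g - 3)^3*(g + 3)^3)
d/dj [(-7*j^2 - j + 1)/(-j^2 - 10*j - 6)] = (69*j^2 + 86*j + 16)/(j^4 + 20*j^3 + 112*j^2 + 120*j + 36)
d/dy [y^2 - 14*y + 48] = 2*y - 14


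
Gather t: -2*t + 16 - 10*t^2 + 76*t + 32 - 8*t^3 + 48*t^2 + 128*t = -8*t^3 + 38*t^2 + 202*t + 48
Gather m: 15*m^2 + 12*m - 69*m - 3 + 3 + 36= 15*m^2 - 57*m + 36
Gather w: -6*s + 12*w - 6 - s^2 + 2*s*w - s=-s^2 - 7*s + w*(2*s + 12) - 6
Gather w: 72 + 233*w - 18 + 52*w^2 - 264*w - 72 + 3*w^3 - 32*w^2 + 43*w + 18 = 3*w^3 + 20*w^2 + 12*w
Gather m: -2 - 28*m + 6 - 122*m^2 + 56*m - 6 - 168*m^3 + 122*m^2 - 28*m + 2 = -168*m^3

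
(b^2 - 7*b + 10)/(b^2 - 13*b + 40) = (b - 2)/(b - 8)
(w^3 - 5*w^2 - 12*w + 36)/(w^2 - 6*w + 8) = (w^2 - 3*w - 18)/(w - 4)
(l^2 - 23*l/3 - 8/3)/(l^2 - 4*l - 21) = (-3*l^2 + 23*l + 8)/(3*(-l^2 + 4*l + 21))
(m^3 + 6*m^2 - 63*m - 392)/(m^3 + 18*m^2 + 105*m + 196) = (m - 8)/(m + 4)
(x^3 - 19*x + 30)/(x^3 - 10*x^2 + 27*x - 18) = (x^2 + 3*x - 10)/(x^2 - 7*x + 6)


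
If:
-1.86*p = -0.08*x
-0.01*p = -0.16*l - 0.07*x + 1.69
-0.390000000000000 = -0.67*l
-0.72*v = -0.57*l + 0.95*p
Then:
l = 0.58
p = 0.99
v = -0.84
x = 22.95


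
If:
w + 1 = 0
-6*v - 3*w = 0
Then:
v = 1/2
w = -1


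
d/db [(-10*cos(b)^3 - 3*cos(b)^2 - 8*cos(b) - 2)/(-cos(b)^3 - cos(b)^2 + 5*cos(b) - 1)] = 16*(-7*cos(b)^4 + 116*cos(b)^3 - cos(b)^2 - 2*cos(b) - 18)*sin(b)/(-4*sin(b)^2 - 17*cos(b) + cos(3*b) + 8)^2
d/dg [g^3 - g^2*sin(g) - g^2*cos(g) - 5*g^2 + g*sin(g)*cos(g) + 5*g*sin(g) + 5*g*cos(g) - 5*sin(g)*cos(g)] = -sqrt(2)*g^2*cos(g + pi/4) + 3*g^2 - 7*g*sin(g) + 3*g*cos(g) + g*cos(2*g) - 10*g + sin(2*g)/2 + 5*sqrt(2)*sin(g + pi/4) - 5*cos(2*g)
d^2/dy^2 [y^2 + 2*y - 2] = 2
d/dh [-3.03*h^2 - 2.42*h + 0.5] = -6.06*h - 2.42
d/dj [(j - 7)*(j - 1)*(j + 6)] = 3*j^2 - 4*j - 41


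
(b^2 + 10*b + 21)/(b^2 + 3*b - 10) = (b^2 + 10*b + 21)/(b^2 + 3*b - 10)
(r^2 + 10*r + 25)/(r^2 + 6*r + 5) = (r + 5)/(r + 1)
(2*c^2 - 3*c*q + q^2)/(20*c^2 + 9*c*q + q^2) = (2*c^2 - 3*c*q + q^2)/(20*c^2 + 9*c*q + q^2)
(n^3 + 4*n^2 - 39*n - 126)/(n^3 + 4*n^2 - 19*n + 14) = (n^2 - 3*n - 18)/(n^2 - 3*n + 2)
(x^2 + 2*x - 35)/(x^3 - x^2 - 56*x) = (x - 5)/(x*(x - 8))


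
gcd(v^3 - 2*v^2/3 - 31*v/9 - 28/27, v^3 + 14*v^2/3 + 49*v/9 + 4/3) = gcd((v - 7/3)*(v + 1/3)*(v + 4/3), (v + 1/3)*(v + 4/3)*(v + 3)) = v^2 + 5*v/3 + 4/9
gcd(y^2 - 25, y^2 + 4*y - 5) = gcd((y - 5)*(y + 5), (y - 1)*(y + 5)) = y + 5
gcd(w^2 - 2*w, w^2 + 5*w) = w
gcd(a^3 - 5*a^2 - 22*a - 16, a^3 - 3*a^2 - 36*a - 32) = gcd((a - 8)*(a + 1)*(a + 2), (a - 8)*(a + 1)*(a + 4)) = a^2 - 7*a - 8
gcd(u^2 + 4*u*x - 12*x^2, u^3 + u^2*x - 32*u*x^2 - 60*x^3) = 1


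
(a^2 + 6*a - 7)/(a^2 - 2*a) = (a^2 + 6*a - 7)/(a*(a - 2))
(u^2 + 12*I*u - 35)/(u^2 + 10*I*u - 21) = (u + 5*I)/(u + 3*I)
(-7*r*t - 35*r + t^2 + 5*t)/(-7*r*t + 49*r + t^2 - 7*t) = (t + 5)/(t - 7)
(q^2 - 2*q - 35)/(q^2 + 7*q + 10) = (q - 7)/(q + 2)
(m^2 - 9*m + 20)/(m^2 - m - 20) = (m - 4)/(m + 4)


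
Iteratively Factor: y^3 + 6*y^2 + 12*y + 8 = (y + 2)*(y^2 + 4*y + 4) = (y + 2)^2*(y + 2)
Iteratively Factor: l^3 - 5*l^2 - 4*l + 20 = (l - 2)*(l^2 - 3*l - 10) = (l - 5)*(l - 2)*(l + 2)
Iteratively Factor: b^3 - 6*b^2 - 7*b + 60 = (b - 5)*(b^2 - b - 12) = (b - 5)*(b - 4)*(b + 3)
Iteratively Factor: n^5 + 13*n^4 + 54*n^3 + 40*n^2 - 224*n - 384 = (n + 4)*(n^4 + 9*n^3 + 18*n^2 - 32*n - 96) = (n + 3)*(n + 4)*(n^3 + 6*n^2 - 32) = (n + 3)*(n + 4)^2*(n^2 + 2*n - 8) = (n - 2)*(n + 3)*(n + 4)^2*(n + 4)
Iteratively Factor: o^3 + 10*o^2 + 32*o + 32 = (o + 2)*(o^2 + 8*o + 16) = (o + 2)*(o + 4)*(o + 4)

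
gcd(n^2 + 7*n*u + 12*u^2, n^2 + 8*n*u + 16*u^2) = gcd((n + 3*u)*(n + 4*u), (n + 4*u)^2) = n + 4*u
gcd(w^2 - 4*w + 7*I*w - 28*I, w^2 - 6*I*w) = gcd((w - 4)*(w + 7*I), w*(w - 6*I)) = 1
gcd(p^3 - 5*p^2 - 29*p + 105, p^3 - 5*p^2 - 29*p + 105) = p^3 - 5*p^2 - 29*p + 105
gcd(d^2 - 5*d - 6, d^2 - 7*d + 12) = 1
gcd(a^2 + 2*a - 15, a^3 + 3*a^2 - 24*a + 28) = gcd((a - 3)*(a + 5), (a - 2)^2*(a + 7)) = 1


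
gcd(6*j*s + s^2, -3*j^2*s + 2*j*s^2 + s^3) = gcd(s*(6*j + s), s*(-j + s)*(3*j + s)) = s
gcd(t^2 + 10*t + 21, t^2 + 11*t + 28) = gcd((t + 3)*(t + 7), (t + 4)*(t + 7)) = t + 7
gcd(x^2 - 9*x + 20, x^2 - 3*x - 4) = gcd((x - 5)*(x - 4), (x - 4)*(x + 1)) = x - 4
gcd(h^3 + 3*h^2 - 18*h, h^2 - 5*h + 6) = h - 3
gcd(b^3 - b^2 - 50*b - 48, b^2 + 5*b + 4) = b + 1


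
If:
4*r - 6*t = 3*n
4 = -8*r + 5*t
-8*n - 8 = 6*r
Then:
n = -40/67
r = -36/67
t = -4/67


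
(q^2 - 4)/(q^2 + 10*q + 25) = (q^2 - 4)/(q^2 + 10*q + 25)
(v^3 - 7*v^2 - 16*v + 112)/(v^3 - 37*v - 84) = (v - 4)/(v + 3)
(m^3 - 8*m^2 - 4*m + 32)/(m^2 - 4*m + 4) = (m^2 - 6*m - 16)/(m - 2)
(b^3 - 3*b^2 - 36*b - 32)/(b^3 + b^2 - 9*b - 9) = (b^2 - 4*b - 32)/(b^2 - 9)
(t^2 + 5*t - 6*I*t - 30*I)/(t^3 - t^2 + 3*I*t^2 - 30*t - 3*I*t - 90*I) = (t - 6*I)/(t^2 + 3*t*(-2 + I) - 18*I)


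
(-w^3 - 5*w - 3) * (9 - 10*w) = 10*w^4 - 9*w^3 + 50*w^2 - 15*w - 27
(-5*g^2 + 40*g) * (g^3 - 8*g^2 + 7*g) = -5*g^5 + 80*g^4 - 355*g^3 + 280*g^2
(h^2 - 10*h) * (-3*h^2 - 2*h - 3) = -3*h^4 + 28*h^3 + 17*h^2 + 30*h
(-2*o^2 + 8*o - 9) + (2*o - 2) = -2*o^2 + 10*o - 11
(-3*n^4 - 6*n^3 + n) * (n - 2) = -3*n^5 + 12*n^3 + n^2 - 2*n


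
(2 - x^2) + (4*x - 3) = -x^2 + 4*x - 1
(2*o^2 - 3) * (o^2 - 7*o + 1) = 2*o^4 - 14*o^3 - o^2 + 21*o - 3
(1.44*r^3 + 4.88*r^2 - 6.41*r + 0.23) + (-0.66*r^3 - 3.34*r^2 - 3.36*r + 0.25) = 0.78*r^3 + 1.54*r^2 - 9.77*r + 0.48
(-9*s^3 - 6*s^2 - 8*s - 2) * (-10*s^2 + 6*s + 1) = 90*s^5 + 6*s^4 + 35*s^3 - 34*s^2 - 20*s - 2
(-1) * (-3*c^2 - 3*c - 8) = 3*c^2 + 3*c + 8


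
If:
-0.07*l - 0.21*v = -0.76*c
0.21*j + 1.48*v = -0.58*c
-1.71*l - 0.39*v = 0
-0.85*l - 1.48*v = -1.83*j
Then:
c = 0.00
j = 0.00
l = 0.00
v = 0.00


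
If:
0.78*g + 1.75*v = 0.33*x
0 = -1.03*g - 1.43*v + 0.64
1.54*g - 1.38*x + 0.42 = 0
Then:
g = 0.80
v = -0.13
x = 1.20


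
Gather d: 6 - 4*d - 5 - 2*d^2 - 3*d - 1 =-2*d^2 - 7*d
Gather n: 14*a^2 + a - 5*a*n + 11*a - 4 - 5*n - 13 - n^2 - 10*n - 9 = 14*a^2 + 12*a - n^2 + n*(-5*a - 15) - 26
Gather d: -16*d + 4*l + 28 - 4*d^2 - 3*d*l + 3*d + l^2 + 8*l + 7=-4*d^2 + d*(-3*l - 13) + l^2 + 12*l + 35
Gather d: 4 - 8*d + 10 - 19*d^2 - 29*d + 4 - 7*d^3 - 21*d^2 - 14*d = -7*d^3 - 40*d^2 - 51*d + 18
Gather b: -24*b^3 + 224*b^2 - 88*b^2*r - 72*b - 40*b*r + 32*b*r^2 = -24*b^3 + b^2*(224 - 88*r) + b*(32*r^2 - 40*r - 72)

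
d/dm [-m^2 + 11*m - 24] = 11 - 2*m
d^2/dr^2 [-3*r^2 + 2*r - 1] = -6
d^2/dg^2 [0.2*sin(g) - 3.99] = -0.2*sin(g)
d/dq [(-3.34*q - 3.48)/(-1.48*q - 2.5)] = (4.735408*q + 7.999)/(1.48*q + 2.5)^3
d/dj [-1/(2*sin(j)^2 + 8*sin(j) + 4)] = (sin(j) + 2)*cos(j)/(sin(j)^2 + 4*sin(j) + 2)^2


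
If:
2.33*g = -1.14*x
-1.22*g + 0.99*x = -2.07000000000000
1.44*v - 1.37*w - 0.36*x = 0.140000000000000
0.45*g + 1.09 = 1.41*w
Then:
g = 0.64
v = 0.70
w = 0.98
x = -1.30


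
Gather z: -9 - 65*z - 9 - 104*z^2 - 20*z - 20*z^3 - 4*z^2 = -20*z^3 - 108*z^2 - 85*z - 18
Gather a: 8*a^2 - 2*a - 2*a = 8*a^2 - 4*a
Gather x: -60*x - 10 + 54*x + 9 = -6*x - 1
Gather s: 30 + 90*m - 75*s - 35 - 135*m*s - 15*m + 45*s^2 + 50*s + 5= 75*m + 45*s^2 + s*(-135*m - 25)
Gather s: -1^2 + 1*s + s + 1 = 2*s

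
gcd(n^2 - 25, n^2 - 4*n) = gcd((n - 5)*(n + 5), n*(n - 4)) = 1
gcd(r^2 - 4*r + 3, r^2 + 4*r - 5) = r - 1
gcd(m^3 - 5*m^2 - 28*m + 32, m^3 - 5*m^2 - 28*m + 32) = m^3 - 5*m^2 - 28*m + 32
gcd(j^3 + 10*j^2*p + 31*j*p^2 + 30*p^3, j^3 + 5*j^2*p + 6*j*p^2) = j^2 + 5*j*p + 6*p^2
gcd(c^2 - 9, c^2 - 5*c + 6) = c - 3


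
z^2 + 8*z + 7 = (z + 1)*(z + 7)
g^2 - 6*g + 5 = (g - 5)*(g - 1)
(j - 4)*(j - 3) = j^2 - 7*j + 12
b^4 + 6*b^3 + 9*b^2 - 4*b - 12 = (b - 1)*(b + 2)^2*(b + 3)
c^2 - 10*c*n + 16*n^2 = (c - 8*n)*(c - 2*n)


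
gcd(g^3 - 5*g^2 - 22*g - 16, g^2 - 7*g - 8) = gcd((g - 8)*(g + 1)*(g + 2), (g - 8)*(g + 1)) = g^2 - 7*g - 8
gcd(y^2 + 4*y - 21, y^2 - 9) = y - 3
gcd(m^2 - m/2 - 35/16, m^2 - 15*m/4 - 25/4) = m + 5/4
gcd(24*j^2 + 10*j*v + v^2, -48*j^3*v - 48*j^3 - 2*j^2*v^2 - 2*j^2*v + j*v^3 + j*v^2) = 6*j + v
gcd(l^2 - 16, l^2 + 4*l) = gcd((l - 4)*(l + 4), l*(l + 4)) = l + 4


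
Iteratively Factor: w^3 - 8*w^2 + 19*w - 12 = (w - 3)*(w^2 - 5*w + 4) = (w - 4)*(w - 3)*(w - 1)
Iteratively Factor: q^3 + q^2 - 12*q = (q + 4)*(q^2 - 3*q) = (q - 3)*(q + 4)*(q)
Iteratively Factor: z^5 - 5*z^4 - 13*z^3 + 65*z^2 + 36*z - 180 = (z - 2)*(z^4 - 3*z^3 - 19*z^2 + 27*z + 90) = (z - 5)*(z - 2)*(z^3 + 2*z^2 - 9*z - 18) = (z - 5)*(z - 2)*(z + 3)*(z^2 - z - 6) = (z - 5)*(z - 3)*(z - 2)*(z + 3)*(z + 2)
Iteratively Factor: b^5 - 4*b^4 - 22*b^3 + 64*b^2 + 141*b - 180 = (b - 4)*(b^4 - 22*b^2 - 24*b + 45) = (b - 4)*(b + 3)*(b^3 - 3*b^2 - 13*b + 15) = (b - 4)*(b - 1)*(b + 3)*(b^2 - 2*b - 15) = (b - 4)*(b - 1)*(b + 3)^2*(b - 5)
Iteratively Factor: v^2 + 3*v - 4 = (v - 1)*(v + 4)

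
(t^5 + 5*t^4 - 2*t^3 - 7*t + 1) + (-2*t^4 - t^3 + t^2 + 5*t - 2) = t^5 + 3*t^4 - 3*t^3 + t^2 - 2*t - 1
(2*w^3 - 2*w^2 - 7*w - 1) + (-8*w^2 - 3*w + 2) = 2*w^3 - 10*w^2 - 10*w + 1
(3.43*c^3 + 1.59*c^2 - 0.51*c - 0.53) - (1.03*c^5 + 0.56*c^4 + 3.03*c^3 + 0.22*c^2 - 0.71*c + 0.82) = -1.03*c^5 - 0.56*c^4 + 0.4*c^3 + 1.37*c^2 + 0.2*c - 1.35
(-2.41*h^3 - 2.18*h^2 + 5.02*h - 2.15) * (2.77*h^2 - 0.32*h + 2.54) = -6.6757*h^5 - 5.2674*h^4 + 8.4816*h^3 - 13.0991*h^2 + 13.4388*h - 5.461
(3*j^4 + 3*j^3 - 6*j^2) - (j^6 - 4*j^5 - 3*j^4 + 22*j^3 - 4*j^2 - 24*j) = -j^6 + 4*j^5 + 6*j^4 - 19*j^3 - 2*j^2 + 24*j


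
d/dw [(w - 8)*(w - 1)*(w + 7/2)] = 3*w^2 - 11*w - 47/2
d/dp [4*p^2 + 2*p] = 8*p + 2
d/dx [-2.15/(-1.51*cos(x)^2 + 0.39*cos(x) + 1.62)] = (6.493*cos(x) - 0.8385)*sin(x)/(-1.51*cos(x)^2 + 0.39*cos(x) + 1.62)^2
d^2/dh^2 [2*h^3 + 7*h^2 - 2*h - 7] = 12*h + 14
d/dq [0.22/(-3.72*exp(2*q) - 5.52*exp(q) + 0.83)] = (1.6368*exp(q) + 1.2144)*exp(q)/(3.72*exp(2*q) + 5.52*exp(q) - 0.83)^2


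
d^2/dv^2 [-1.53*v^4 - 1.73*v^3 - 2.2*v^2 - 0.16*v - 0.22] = -18.36*v^2 - 10.38*v - 4.4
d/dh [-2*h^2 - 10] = -4*h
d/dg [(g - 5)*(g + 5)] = 2*g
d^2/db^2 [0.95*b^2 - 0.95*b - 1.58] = 1.90000000000000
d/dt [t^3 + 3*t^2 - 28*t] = 3*t^2 + 6*t - 28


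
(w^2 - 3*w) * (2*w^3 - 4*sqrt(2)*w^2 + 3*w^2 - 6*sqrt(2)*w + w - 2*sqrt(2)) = 2*w^5 - 4*sqrt(2)*w^4 - 3*w^4 - 8*w^3 + 6*sqrt(2)*w^3 - 3*w^2 + 16*sqrt(2)*w^2 + 6*sqrt(2)*w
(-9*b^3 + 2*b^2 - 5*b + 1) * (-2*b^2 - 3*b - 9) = 18*b^5 + 23*b^4 + 85*b^3 - 5*b^2 + 42*b - 9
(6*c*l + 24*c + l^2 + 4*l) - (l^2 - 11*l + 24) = 6*c*l + 24*c + 15*l - 24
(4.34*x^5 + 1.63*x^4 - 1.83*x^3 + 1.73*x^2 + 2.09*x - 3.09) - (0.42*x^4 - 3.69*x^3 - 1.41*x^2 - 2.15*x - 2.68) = 4.34*x^5 + 1.21*x^4 + 1.86*x^3 + 3.14*x^2 + 4.24*x - 0.41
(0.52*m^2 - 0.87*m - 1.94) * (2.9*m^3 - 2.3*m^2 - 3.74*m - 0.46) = 1.508*m^5 - 3.719*m^4 - 5.5698*m^3 + 7.4766*m^2 + 7.6558*m + 0.8924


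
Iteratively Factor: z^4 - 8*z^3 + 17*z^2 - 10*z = (z - 5)*(z^3 - 3*z^2 + 2*z) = (z - 5)*(z - 2)*(z^2 - z) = z*(z - 5)*(z - 2)*(z - 1)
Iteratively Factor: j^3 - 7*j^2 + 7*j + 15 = (j + 1)*(j^2 - 8*j + 15) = (j - 5)*(j + 1)*(j - 3)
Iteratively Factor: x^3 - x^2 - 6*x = (x + 2)*(x^2 - 3*x) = (x - 3)*(x + 2)*(x)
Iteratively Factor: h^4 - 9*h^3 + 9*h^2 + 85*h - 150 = (h - 5)*(h^3 - 4*h^2 - 11*h + 30) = (h - 5)*(h + 3)*(h^2 - 7*h + 10) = (h - 5)*(h - 2)*(h + 3)*(h - 5)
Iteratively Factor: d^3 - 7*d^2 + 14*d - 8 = (d - 2)*(d^2 - 5*d + 4) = (d - 2)*(d - 1)*(d - 4)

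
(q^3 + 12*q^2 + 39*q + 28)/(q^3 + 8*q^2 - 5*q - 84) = (q + 1)/(q - 3)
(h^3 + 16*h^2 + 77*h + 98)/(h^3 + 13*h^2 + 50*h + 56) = (h + 7)/(h + 4)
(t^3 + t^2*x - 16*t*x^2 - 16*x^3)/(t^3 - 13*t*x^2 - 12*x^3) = (t + 4*x)/(t + 3*x)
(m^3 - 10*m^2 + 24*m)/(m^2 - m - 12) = m*(m - 6)/(m + 3)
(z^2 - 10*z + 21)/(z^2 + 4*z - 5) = (z^2 - 10*z + 21)/(z^2 + 4*z - 5)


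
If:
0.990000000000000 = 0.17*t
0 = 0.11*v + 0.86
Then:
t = 5.82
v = -7.82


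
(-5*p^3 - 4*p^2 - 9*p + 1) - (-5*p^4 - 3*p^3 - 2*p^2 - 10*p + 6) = 5*p^4 - 2*p^3 - 2*p^2 + p - 5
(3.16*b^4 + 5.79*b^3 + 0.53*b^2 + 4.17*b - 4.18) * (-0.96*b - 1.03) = -3.0336*b^5 - 8.8132*b^4 - 6.4725*b^3 - 4.5491*b^2 - 0.2823*b + 4.3054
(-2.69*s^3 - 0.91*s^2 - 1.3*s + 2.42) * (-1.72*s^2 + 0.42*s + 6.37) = 4.6268*s^5 + 0.4354*s^4 - 15.2815*s^3 - 10.5051*s^2 - 7.2646*s + 15.4154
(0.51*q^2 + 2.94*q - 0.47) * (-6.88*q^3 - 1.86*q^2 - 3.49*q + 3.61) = -3.5088*q^5 - 21.1758*q^4 - 4.0147*q^3 - 7.5453*q^2 + 12.2537*q - 1.6967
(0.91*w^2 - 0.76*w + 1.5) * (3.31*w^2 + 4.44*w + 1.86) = 3.0121*w^4 + 1.5248*w^3 + 3.2832*w^2 + 5.2464*w + 2.79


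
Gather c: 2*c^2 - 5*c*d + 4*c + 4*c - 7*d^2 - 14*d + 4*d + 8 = 2*c^2 + c*(8 - 5*d) - 7*d^2 - 10*d + 8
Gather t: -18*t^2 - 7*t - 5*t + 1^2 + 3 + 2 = -18*t^2 - 12*t + 6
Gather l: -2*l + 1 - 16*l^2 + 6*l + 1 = -16*l^2 + 4*l + 2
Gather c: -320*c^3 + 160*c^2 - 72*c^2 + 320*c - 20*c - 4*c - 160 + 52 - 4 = -320*c^3 + 88*c^2 + 296*c - 112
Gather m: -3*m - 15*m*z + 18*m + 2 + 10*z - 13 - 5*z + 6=m*(15 - 15*z) + 5*z - 5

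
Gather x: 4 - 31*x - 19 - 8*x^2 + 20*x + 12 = -8*x^2 - 11*x - 3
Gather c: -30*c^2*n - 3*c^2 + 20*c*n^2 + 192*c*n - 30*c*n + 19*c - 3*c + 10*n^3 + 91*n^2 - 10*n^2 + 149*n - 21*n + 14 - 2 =c^2*(-30*n - 3) + c*(20*n^2 + 162*n + 16) + 10*n^3 + 81*n^2 + 128*n + 12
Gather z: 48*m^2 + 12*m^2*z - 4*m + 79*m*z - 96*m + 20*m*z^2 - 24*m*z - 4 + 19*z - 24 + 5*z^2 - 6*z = 48*m^2 - 100*m + z^2*(20*m + 5) + z*(12*m^2 + 55*m + 13) - 28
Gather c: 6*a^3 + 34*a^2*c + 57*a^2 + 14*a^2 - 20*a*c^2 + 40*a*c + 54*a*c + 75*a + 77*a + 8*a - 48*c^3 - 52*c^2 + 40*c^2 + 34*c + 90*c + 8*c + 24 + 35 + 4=6*a^3 + 71*a^2 + 160*a - 48*c^3 + c^2*(-20*a - 12) + c*(34*a^2 + 94*a + 132) + 63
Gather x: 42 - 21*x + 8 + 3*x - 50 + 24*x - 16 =6*x - 16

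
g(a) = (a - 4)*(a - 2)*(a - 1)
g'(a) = (a - 4)*(a - 2) + (a - 4)*(a - 1) + (a - 2)*(a - 1)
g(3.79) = -1.05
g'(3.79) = 4.03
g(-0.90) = -27.00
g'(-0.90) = 29.03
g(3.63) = -1.59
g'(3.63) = 2.71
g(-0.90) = -27.00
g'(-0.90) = 29.03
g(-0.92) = -27.58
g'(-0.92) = 29.42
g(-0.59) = -18.90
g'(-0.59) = 23.30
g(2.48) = -1.08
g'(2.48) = -2.27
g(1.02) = 0.06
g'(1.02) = 2.84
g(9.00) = 280.00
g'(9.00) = 131.00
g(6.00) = 40.00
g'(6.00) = 38.00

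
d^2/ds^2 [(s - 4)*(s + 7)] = 2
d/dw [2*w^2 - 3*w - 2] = 4*w - 3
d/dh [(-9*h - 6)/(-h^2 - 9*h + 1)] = 3*(-3*h^2 - 4*h - 21)/(h^4 + 18*h^3 + 79*h^2 - 18*h + 1)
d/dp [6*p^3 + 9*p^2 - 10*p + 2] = 18*p^2 + 18*p - 10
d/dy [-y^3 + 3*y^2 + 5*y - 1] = -3*y^2 + 6*y + 5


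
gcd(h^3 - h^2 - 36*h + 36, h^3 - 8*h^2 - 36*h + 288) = h^2 - 36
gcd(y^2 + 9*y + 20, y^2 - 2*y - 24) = y + 4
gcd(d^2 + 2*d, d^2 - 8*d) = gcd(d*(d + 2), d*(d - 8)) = d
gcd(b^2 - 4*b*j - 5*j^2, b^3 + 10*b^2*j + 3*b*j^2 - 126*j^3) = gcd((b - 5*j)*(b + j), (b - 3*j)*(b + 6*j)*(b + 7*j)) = 1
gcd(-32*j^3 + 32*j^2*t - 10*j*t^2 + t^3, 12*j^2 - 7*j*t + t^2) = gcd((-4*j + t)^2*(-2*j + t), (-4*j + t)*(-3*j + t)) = -4*j + t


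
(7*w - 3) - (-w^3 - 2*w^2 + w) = w^3 + 2*w^2 + 6*w - 3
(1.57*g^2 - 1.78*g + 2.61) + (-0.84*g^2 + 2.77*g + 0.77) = 0.73*g^2 + 0.99*g + 3.38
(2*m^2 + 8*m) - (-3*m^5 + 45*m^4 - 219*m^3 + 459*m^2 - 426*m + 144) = 3*m^5 - 45*m^4 + 219*m^3 - 457*m^2 + 434*m - 144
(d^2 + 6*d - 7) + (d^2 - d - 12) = 2*d^2 + 5*d - 19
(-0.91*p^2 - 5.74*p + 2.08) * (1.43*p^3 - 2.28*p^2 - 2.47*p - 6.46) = -1.3013*p^5 - 6.1334*p^4 + 18.3093*p^3 + 15.314*p^2 + 31.9428*p - 13.4368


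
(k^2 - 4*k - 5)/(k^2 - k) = (k^2 - 4*k - 5)/(k*(k - 1))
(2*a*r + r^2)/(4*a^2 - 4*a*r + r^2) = r*(2*a + r)/(4*a^2 - 4*a*r + r^2)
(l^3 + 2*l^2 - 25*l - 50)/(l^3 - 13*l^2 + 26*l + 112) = (l^2 - 25)/(l^2 - 15*l + 56)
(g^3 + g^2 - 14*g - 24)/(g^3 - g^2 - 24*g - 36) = (g - 4)/(g - 6)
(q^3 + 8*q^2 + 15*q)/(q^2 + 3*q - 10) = q*(q + 3)/(q - 2)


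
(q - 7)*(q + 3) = q^2 - 4*q - 21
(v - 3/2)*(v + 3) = v^2 + 3*v/2 - 9/2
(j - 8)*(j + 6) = j^2 - 2*j - 48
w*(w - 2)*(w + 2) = w^3 - 4*w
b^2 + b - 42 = (b - 6)*(b + 7)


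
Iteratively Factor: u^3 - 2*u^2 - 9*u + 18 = (u - 3)*(u^2 + u - 6) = (u - 3)*(u - 2)*(u + 3)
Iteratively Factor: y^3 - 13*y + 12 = (y - 1)*(y^2 + y - 12) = (y - 1)*(y + 4)*(y - 3)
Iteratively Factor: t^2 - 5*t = (t - 5)*(t)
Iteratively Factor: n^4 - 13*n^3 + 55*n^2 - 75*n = (n - 5)*(n^3 - 8*n^2 + 15*n) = (n - 5)*(n - 3)*(n^2 - 5*n) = n*(n - 5)*(n - 3)*(n - 5)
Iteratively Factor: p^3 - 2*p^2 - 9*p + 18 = (p - 2)*(p^2 - 9) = (p - 3)*(p - 2)*(p + 3)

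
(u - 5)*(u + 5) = u^2 - 25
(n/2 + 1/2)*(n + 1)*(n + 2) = n^3/2 + 2*n^2 + 5*n/2 + 1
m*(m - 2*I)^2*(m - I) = m^4 - 5*I*m^3 - 8*m^2 + 4*I*m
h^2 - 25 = (h - 5)*(h + 5)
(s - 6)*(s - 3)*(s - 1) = s^3 - 10*s^2 + 27*s - 18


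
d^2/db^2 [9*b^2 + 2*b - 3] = 18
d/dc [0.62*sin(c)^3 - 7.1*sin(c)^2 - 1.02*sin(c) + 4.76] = (1.86*sin(c)^2 - 14.2*sin(c) - 1.02)*cos(c)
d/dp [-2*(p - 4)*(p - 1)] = 10 - 4*p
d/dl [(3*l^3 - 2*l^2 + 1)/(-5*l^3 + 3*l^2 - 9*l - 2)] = (-l^4 - 54*l^3 + 15*l^2 + 2*l + 9)/(25*l^6 - 30*l^5 + 99*l^4 - 34*l^3 + 69*l^2 + 36*l + 4)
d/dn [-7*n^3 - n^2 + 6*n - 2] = -21*n^2 - 2*n + 6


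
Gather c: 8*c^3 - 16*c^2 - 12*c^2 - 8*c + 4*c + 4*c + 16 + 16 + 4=8*c^3 - 28*c^2 + 36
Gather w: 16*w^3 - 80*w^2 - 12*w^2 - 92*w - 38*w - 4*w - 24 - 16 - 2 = 16*w^3 - 92*w^2 - 134*w - 42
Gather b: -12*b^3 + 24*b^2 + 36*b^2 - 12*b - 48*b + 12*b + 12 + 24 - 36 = -12*b^3 + 60*b^2 - 48*b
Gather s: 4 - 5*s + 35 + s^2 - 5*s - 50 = s^2 - 10*s - 11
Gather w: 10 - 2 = 8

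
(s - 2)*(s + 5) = s^2 + 3*s - 10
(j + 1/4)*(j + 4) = j^2 + 17*j/4 + 1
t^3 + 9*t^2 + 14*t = t*(t + 2)*(t + 7)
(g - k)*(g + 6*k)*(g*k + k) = g^3*k + 5*g^2*k^2 + g^2*k - 6*g*k^3 + 5*g*k^2 - 6*k^3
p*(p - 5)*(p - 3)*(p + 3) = p^4 - 5*p^3 - 9*p^2 + 45*p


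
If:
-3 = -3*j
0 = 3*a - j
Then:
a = 1/3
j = 1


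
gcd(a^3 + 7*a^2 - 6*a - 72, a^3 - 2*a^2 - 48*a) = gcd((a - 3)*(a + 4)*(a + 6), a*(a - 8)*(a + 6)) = a + 6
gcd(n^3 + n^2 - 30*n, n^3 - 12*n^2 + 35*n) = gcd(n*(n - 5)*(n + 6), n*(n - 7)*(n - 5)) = n^2 - 5*n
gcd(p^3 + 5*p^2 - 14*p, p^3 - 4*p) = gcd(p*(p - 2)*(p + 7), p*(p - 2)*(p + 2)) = p^2 - 2*p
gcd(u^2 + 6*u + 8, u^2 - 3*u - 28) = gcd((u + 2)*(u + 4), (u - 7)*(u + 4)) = u + 4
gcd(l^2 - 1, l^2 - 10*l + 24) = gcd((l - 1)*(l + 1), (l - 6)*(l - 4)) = 1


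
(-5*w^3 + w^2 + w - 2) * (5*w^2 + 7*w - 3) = -25*w^5 - 30*w^4 + 27*w^3 - 6*w^2 - 17*w + 6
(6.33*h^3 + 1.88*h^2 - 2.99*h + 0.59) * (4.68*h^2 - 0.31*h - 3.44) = 29.6244*h^5 + 6.8361*h^4 - 36.3512*h^3 - 2.7791*h^2 + 10.1027*h - 2.0296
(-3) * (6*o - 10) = 30 - 18*o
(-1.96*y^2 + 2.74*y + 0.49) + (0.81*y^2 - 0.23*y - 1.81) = -1.15*y^2 + 2.51*y - 1.32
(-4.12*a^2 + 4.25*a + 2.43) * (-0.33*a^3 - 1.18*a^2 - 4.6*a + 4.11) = 1.3596*a^5 + 3.4591*a^4 + 13.1351*a^3 - 39.3506*a^2 + 6.2895*a + 9.9873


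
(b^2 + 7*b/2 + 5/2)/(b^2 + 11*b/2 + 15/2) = (b + 1)/(b + 3)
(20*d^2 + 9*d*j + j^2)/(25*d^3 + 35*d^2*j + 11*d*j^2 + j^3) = (4*d + j)/(5*d^2 + 6*d*j + j^2)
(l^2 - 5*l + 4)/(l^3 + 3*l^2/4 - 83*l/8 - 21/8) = 8*(l^2 - 5*l + 4)/(8*l^3 + 6*l^2 - 83*l - 21)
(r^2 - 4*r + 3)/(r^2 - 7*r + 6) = (r - 3)/(r - 6)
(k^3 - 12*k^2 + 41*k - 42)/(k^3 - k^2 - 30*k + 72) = (k^2 - 9*k + 14)/(k^2 + 2*k - 24)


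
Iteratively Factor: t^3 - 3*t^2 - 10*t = (t - 5)*(t^2 + 2*t) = t*(t - 5)*(t + 2)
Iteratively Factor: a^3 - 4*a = (a + 2)*(a^2 - 2*a) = (a - 2)*(a + 2)*(a)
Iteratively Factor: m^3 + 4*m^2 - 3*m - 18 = (m - 2)*(m^2 + 6*m + 9) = (m - 2)*(m + 3)*(m + 3)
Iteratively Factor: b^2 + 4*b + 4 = (b + 2)*(b + 2)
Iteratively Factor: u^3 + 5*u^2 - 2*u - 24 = (u - 2)*(u^2 + 7*u + 12) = (u - 2)*(u + 4)*(u + 3)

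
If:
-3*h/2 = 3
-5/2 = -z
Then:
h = -2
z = 5/2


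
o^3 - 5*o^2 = o^2*(o - 5)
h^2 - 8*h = h*(h - 8)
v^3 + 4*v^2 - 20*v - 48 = (v - 4)*(v + 2)*(v + 6)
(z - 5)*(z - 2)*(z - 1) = z^3 - 8*z^2 + 17*z - 10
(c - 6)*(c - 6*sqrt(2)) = c^2 - 6*sqrt(2)*c - 6*c + 36*sqrt(2)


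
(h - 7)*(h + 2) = h^2 - 5*h - 14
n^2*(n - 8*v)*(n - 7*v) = n^4 - 15*n^3*v + 56*n^2*v^2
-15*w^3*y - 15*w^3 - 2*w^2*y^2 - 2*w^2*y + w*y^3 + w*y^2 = (-5*w + y)*(3*w + y)*(w*y + w)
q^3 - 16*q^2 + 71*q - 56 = (q - 8)*(q - 7)*(q - 1)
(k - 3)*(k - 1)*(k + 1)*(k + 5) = k^4 + 2*k^3 - 16*k^2 - 2*k + 15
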